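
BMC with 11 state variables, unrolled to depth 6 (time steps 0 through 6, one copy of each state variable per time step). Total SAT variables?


BMC unrolls to depth k, creating one copy of each state var for steps 0..k.
Step count = 6 + 1 = 7 (steps 0 through 6)
Vars per step = 11
Total = 11 * 7 = 77

77


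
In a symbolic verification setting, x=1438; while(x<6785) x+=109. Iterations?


Step 1: x goes from 1438 toward 6785 by 109; the body runs while x<6785, so iterations = ceil((bound-start)/step)
Step 2: Distance=5347
Step 3: ceil(5347/109)=50

50


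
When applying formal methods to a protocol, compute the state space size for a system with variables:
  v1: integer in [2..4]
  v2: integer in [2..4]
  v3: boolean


State space = product of domain sizes of all variables.
Domain sizes:
  v1 (integer in [2..4]): 3
  v2 (integer in [2..4]): 3
  v3 (boolean): 2
Product = 3 * 3 * 2 = 18

18


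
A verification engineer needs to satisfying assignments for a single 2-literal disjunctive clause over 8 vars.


Step 1: Total=2^8=256
Step 2: Unsat when all 2 false: 2^6=64
Step 3: Sat=256-64=192

192


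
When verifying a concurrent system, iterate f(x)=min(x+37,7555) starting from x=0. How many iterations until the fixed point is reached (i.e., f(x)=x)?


Step 1: x=0, cap=7555, increment=37
Step 2: x grows by 37 each step until capped at 7555; fixed point is x=7555
Step 3: iterations = ceil(7555/37) = 205

205


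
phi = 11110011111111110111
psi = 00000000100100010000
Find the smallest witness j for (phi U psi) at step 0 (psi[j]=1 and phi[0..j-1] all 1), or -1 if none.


(phi U psi) at 0: need smallest j with psi[j]=1 and phi[i]=1 for all i in [0,j).
Scan from step 0:
  step 0: phi=1, psi=0 -> continue
  step 1: phi=1, psi=0 -> continue
  step 2: phi=1, psi=0 -> continue
  step 3: phi=1, psi=0 -> continue
  step 4: phi=0 -> phi-prefix broken from here
  step 8: psi=1 but phi already failed -> not a witness
  step 11: psi=1 but phi already failed -> not a witness
  step 15: psi=1 but phi already failed -> not a witness
  end of trace: no witness -> -1
Witness step = -1

-1


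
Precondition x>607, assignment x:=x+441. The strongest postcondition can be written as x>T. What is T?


Formula: sp(P, x:=E) = exists old_x. (x = E[old_x/x]) AND P[old_x/x] (old_x is the value of x before the assignment; eliminate old_x by solving x = E[old_x/x] for old_x)
Step 1: Precondition P: x>607, i.e. old_x > 607
Step 2: Assignment gives x = old_x + 441, so old_x = x - 441
Step 3: Substitute into P: x - 441 > 607
Step 4: Simplify: x > 607+441 = 1048

1048


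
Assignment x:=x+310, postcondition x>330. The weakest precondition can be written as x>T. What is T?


Formula: wp(x:=E, P) = P[E/x] (substitute E for x in postcondition)
Step 1: Postcondition: x>330
Step 2: Substitute x+310 for x: x+310>330
Step 3: Solve for x: x > 330-310 = 20

20


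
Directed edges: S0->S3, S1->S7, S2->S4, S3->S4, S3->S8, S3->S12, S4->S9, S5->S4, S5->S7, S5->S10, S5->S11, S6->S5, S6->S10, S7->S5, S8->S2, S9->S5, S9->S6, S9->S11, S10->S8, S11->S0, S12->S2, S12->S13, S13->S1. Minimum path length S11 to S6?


BFS layer-by-layer from S11:
  dist 0: {S11}
  dist 1: {S0}
  dist 2: {S3}
  dist 3: {S4, S8, S12}
  dist 4: {S2, S9, S13}
  dist 5: {S1, S5, S6}
  -> S6 reached at distance 5
Shortest path length = 5

5


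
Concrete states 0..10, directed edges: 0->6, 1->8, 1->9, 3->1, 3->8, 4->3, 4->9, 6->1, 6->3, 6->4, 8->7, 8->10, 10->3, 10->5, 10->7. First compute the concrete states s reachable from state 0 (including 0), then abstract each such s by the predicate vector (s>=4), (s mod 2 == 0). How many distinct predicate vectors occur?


BFS from 0:
Concrete reachable: {0, 1, 3, 4, 5, 6, 7, 8, 9, 10}
Abstract via predicates (s>=4), (s mod 2 == 0):
  (0,0) <- {1, 3}
  (0,1) <- {0}
  (1,0) <- {5, 7, 9}
  (1,1) <- {4, 6, 8, 10}
Distinct abstract states = 4

4


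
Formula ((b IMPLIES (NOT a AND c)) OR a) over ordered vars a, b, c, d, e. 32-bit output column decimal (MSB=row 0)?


Formula: ((b IMPLIES (NOT a AND c)) OR a) over a, b, c, d, e (32 rows)
Evaluate each row (bits = a,b,c,d,e, MSB first):
  row 0 [00000]: ((0 IMPLIES (NOT 0 AND 0)) OR 0) -> 1
  row 1 [00001]: ((0 IMPLIES (NOT 0 AND 0)) OR 0) -> 1
  row 2 [00010]: ((0 IMPLIES (NOT 0 AND 0)) OR 0) -> 1
  row 3 [00011]: ((0 IMPLIES (NOT 0 AND 0)) OR 0) -> 1
  row 4 [00100]: ((0 IMPLIES (NOT 0 AND 1)) OR 0) -> 1
  row 5 [00101]: ((0 IMPLIES (NOT 0 AND 1)) OR 0) -> 1
  row 6 [00110]: ((0 IMPLIES (NOT 0 AND 1)) OR 0) -> 1
  row 7 [00111]: ((0 IMPLIES (NOT 0 AND 1)) OR 0) -> 1
  row 8 [01000]: ((1 IMPLIES (NOT 0 AND 0)) OR 0) -> 0
  row 9 [01001]: ((1 IMPLIES (NOT 0 AND 0)) OR 0) -> 0
  row 10 [01010]: ((1 IMPLIES (NOT 0 AND 0)) OR 0) -> 0
  row 11 [01011]: ((1 IMPLIES (NOT 0 AND 0)) OR 0) -> 0
  row 12 [01100]: ((1 IMPLIES (NOT 0 AND 1)) OR 0) -> 1
  row 13 [01101]: ((1 IMPLIES (NOT 0 AND 1)) OR 0) -> 1
  row 14 [01110]: ((1 IMPLIES (NOT 0 AND 1)) OR 0) -> 1
  row 15 [01111]: ((1 IMPLIES (NOT 0 AND 1)) OR 0) -> 1
  row 16 [10000]: ((0 IMPLIES (NOT 1 AND 0)) OR 1) -> 1
  row 17 [10001]: ((0 IMPLIES (NOT 1 AND 0)) OR 1) -> 1
  row 18 [10010]: ((0 IMPLIES (NOT 1 AND 0)) OR 1) -> 1
  row 19 [10011]: ((0 IMPLIES (NOT 1 AND 0)) OR 1) -> 1
  row 20 [10100]: ((0 IMPLIES (NOT 1 AND 1)) OR 1) -> 1
  row 21 [10101]: ((0 IMPLIES (NOT 1 AND 1)) OR 1) -> 1
  row 22 [10110]: ((0 IMPLIES (NOT 1 AND 1)) OR 1) -> 1
  row 23 [10111]: ((0 IMPLIES (NOT 1 AND 1)) OR 1) -> 1
  row 24 [11000]: ((1 IMPLIES (NOT 1 AND 0)) OR 1) -> 1
  row 25 [11001]: ((1 IMPLIES (NOT 1 AND 0)) OR 1) -> 1
  row 26 [11010]: ((1 IMPLIES (NOT 1 AND 0)) OR 1) -> 1
  row 27 [11011]: ((1 IMPLIES (NOT 1 AND 0)) OR 1) -> 1
  row 28 [11100]: ((1 IMPLIES (NOT 1 AND 1)) OR 1) -> 1
  row 29 [11101]: ((1 IMPLIES (NOT 1 AND 1)) OR 1) -> 1
  row 30 [11110]: ((1 IMPLIES (NOT 1 AND 1)) OR 1) -> 1
  row 31 [11111]: ((1 IMPLIES (NOT 1 AND 1)) OR 1) -> 1
Full result column, 4 rows per line (a,b,c fixed per line; d,e runs 00..11 left to right):
  rows 0-3 [a,b,c=000]: 1111  = hex F
  rows 4-7 [a,b,c=001]: 1111  = hex F
  rows 8-11 [a,b,c=010]: 0000  = hex 0
  rows 12-15 [a,b,c=011]: 1111  = hex F
  rows 16-19 [a,b,c=100]: 1111  = hex F
  rows 20-23 [a,b,c=101]: 1111  = hex F
  rows 24-27 [a,b,c=110]: 1111  = hex F
  rows 28-31 [a,b,c=111]: 1111  = hex F
Output column (row 0 .. row 31) = 11111111000011111111111111111111
Output column grouped in 4s = 1111 1111 0000 1111 1111 1111 1111 1111 = 0xFF0FFFFF
Convert to decimal digit by digit (value = value*16 + digit):
  F -> 15
  15*16 + 15 (F) = 255
  255*16 + 0 = 4080
  4080*16 + 15 (F) = 65295
  65295*16 + 15 (F) = 1044735
  1044735*16 + 15 (F) = 16715775
  16715775*16 + 15 (F) = 267452415
  267452415*16 + 15 (F) = 4279238655
Decimal = 4279238655

4279238655


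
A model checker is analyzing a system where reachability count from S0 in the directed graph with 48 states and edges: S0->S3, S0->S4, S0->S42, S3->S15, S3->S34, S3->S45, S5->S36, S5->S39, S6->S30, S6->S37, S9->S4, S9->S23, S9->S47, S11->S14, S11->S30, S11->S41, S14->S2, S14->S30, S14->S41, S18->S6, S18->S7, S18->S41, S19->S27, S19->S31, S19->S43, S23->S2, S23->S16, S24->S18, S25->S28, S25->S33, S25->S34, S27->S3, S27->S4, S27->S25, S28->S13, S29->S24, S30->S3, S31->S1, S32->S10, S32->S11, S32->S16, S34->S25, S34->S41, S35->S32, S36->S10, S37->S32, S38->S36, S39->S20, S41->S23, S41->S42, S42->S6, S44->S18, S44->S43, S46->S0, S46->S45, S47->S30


BFS from S0:
  layer 0: {S0}
  layer 1: {S3, S4, S42}
  layer 2: {S6, S15, S34, S45}
  layer 3: {S25, S30, S37, S41}
  layer 4: {S23, S28, S32, S33}
  layer 5: {S2, S10, S11, S13, S16}
  layer 6: {S14}
Reachable set: {S0, S2, S3, S4, S6, S10, S11, S13, S14, S15, S16, S23, S25, S28, S30, S32, S33, S34, S37, S41, S42, S45}
Count = 22

22


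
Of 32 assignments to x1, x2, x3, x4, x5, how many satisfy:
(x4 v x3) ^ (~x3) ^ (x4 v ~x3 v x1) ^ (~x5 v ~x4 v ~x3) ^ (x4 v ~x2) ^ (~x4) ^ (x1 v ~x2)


CNF with 7 clauses over 5 vars (32 assignments).
An assignment satisfies CNF iff every clause has >=1 true literal.
Check each row (bits = x1,x2,x3,x4,x5; clause T/F shown):
  row 0 [00000]: clauses=FTTTTTT -> 0
  row 1 [00001]: clauses=FTTTTTT -> 0
  row 2 [00010]: clauses=TTTTTFT -> 0
  row 3 [00011]: clauses=TTTTTFT -> 0
  row 4 [00100]: clauses=TFFTTTT -> 0
  row 5 [00101]: clauses=TFFTTTT -> 0
  row 6 [00110]: clauses=TFTTTFT -> 0
  row 7 [00111]: clauses=TFTFTFT -> 0
  row 8 [01000]: clauses=FTTTFTF -> 0
  row 9 [01001]: clauses=FTTTFTF -> 0
  row 10 [01010]: clauses=TTTTTFF -> 0
  row 11 [01011]: clauses=TTTTTFF -> 0
  row 12 [01100]: clauses=TFFTFTF -> 0
  row 13 [01101]: clauses=TFFTFTF -> 0
  row 14 [01110]: clauses=TFTTTFF -> 0
  row 15 [01111]: clauses=TFTFTFF -> 0
  row 16 [10000]: clauses=FTTTTTT -> 0
  row 17 [10001]: clauses=FTTTTTT -> 0
  row 18 [10010]: clauses=TTTTTFT -> 0
  row 19 [10011]: clauses=TTTTTFT -> 0
  row 20 [10100]: clauses=TFTTTTT -> 0
  row 21 [10101]: clauses=TFTTTTT -> 0
  row 22 [10110]: clauses=TFTTTFT -> 0
  row 23 [10111]: clauses=TFTFTFT -> 0
  row 24 [11000]: clauses=FTTTFTT -> 0
  row 25 [11001]: clauses=FTTTFTT -> 0
  row 26 [11010]: clauses=TTTTTFT -> 0
  row 27 [11011]: clauses=TTTTTFT -> 0
  row 28 [11100]: clauses=TFTTFTT -> 0
  row 29 [11101]: clauses=TFTTFTT -> 0
  row 30 [11110]: clauses=TFTTTFT -> 0
  row 31 [11111]: clauses=TFTFTFT -> 0
Full result column, 8 rows per line (x1,x2 fixed per line; x3,x4,x5 runs 000..111 left to right):
  rows 0-7 [x1,x2=00]: 00000000  (ones: 0)
  rows 8-15 [x1,x2=01]: 00000000  (ones: 0)
  rows 16-23 [x1,x2=10]: 00000000  (ones: 0)
  rows 24-31 [x1,x2=11]: 00000000  (ones: 0)
Satisfying assignments = 0+0+0+0 = 0

0


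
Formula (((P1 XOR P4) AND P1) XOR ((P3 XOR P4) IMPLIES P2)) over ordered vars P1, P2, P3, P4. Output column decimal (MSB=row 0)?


Formula: (((P1 XOR P4) AND P1) XOR ((P3 XOR P4) IMPLIES P2)) over P1, P2, P3, P4 (16 rows)
Evaluate each row (bits = P1,P2,P3,P4, MSB first):
  row 0 [0000]: (((0 XOR 0) AND 0) XOR ((0 XOR 0) IMPLIES 0)) -> 1
  row 1 [0001]: (((0 XOR 1) AND 0) XOR ((0 XOR 1) IMPLIES 0)) -> 0
  row 2 [0010]: (((0 XOR 0) AND 0) XOR ((1 XOR 0) IMPLIES 0)) -> 0
  row 3 [0011]: (((0 XOR 1) AND 0) XOR ((1 XOR 1) IMPLIES 0)) -> 1
  row 4 [0100]: (((0 XOR 0) AND 0) XOR ((0 XOR 0) IMPLIES 1)) -> 1
  row 5 [0101]: (((0 XOR 1) AND 0) XOR ((0 XOR 1) IMPLIES 1)) -> 1
  row 6 [0110]: (((0 XOR 0) AND 0) XOR ((1 XOR 0) IMPLIES 1)) -> 1
  row 7 [0111]: (((0 XOR 1) AND 0) XOR ((1 XOR 1) IMPLIES 1)) -> 1
  row 8 [1000]: (((1 XOR 0) AND 1) XOR ((0 XOR 0) IMPLIES 0)) -> 0
  row 9 [1001]: (((1 XOR 1) AND 1) XOR ((0 XOR 1) IMPLIES 0)) -> 0
  row 10 [1010]: (((1 XOR 0) AND 1) XOR ((1 XOR 0) IMPLIES 0)) -> 1
  row 11 [1011]: (((1 XOR 1) AND 1) XOR ((1 XOR 1) IMPLIES 0)) -> 1
  row 12 [1100]: (((1 XOR 0) AND 1) XOR ((0 XOR 0) IMPLIES 1)) -> 0
  row 13 [1101]: (((1 XOR 1) AND 1) XOR ((0 XOR 1) IMPLIES 1)) -> 1
  row 14 [1110]: (((1 XOR 0) AND 1) XOR ((1 XOR 0) IMPLIES 1)) -> 0
  row 15 [1111]: (((1 XOR 1) AND 1) XOR ((1 XOR 1) IMPLIES 1)) -> 1
Full result column, 4 rows per line (P1,P2 fixed per line; P3,P4 runs 00..11 left to right):
  rows 0-3 [P1,P2=00]: 1001  = hex 9
  rows 4-7 [P1,P2=01]: 1111  = hex F
  rows 8-11 [P1,P2=10]: 0011  = hex 3
  rows 12-15 [P1,P2=11]: 0101  = hex 5
Output column (row 0 .. row 15) = 1001111100110101
Output column grouped in 4s = 1001 1111 0011 0101 = 0x9F35
Convert to decimal digit by digit (value = value*16 + digit):
  9 -> 9
  9*16 + 15 (F) = 159
  159*16 + 3 = 2547
  2547*16 + 5 = 40757
Decimal = 40757

40757


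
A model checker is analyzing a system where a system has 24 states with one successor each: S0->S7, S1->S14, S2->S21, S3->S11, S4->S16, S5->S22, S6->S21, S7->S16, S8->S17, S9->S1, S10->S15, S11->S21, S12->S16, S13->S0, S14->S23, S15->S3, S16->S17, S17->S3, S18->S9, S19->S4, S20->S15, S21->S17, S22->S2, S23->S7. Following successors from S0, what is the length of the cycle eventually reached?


Trace from S0 until a state repeats:
  S0 -> S7 -> S16 -> S17 -> S3 -> S11 -> S21 -> S17
S17 first seen at step 3, revisited at step 7.
Cycle length = 7 - 3 = 4

4


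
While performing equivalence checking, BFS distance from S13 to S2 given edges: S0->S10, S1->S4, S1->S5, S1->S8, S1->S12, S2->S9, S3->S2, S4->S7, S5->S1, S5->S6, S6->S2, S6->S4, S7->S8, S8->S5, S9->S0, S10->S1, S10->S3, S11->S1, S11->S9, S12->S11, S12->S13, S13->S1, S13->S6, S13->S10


BFS layer-by-layer from S13:
  dist 0: {S13}
  dist 1: {S1, S6, S10}
  dist 2: {S2, S3, S4, S5, S8, S12}
  -> S2 reached at distance 2
Shortest path length = 2

2


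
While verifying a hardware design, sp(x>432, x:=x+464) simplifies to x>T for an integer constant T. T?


Formula: sp(P, x:=E) = exists old_x. (x = E[old_x/x]) AND P[old_x/x] (old_x is the value of x before the assignment; eliminate old_x by solving x = E[old_x/x] for old_x)
Step 1: Precondition P: x>432, i.e. old_x > 432
Step 2: Assignment gives x = old_x + 464, so old_x = x - 464
Step 3: Substitute into P: x - 464 > 432
Step 4: Simplify: x > 432+464 = 896

896


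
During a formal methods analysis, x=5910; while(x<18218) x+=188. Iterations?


Step 1: x goes from 5910 toward 18218 by 188; the body runs while x<18218, so iterations = ceil((bound-start)/step)
Step 2: Distance=12308
Step 3: ceil(12308/188)=66

66


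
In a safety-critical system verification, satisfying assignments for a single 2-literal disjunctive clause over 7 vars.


Step 1: Total=2^7=128
Step 2: Unsat when all 2 false: 2^5=32
Step 3: Sat=128-32=96

96


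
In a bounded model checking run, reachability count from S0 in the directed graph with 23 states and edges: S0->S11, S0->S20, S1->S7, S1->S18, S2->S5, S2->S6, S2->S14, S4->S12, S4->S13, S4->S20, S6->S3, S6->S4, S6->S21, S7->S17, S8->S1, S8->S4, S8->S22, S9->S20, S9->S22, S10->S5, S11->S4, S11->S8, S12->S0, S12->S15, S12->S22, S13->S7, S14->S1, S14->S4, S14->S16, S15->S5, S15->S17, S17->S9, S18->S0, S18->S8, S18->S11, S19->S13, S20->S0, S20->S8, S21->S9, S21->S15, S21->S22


BFS from S0:
  layer 0: {S0}
  layer 1: {S11, S20}
  layer 2: {S4, S8}
  layer 3: {S1, S12, S13, S22}
  layer 4: {S7, S15, S18}
  layer 5: {S5, S17}
  layer 6: {S9}
Reachable set: {S0, S1, S4, S5, S7, S8, S9, S11, S12, S13, S15, S17, S18, S20, S22}
Count = 15

15


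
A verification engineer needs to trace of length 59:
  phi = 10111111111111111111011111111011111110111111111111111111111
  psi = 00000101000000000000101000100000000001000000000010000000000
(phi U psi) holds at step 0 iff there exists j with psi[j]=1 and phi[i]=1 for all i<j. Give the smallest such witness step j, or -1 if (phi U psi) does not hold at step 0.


(phi U psi) at 0: need smallest j with psi[j]=1 and phi[i]=1 for all i in [0,j).
Scan from step 0:
  step 0: phi=1, psi=0 -> continue
  step 1: phi=0 -> phi-prefix broken from here
  step 5: psi=1 but phi already failed -> not a witness
  step 7: psi=1 but phi already failed -> not a witness
  step 20: psi=1 but phi already failed -> not a witness
  step 22: psi=1 but phi already failed -> not a witness
  step 26: psi=1 but phi already failed -> not a witness
  step 37: psi=1 but phi already failed -> not a witness
  step 48: psi=1 but phi already failed -> not a witness
  end of trace: no witness -> -1
Witness step = -1

-1


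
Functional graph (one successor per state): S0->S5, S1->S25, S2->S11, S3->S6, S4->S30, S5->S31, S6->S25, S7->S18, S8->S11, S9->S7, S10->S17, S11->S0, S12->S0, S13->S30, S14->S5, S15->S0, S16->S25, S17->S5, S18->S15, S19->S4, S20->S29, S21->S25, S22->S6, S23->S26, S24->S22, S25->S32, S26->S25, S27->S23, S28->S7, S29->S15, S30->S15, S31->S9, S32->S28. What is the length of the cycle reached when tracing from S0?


Trace from S0 until a state repeats:
  S0 -> S5 -> S31 -> S9 -> S7 -> S18 -> S15 -> S0
S0 first seen at step 0, revisited at step 7.
Cycle length = 7 - 0 = 7

7


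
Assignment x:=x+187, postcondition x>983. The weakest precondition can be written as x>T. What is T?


Formula: wp(x:=E, P) = P[E/x] (substitute E for x in postcondition)
Step 1: Postcondition: x>983
Step 2: Substitute x+187 for x: x+187>983
Step 3: Solve for x: x > 983-187 = 796

796


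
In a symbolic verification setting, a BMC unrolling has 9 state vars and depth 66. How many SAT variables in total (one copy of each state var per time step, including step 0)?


BMC unrolls to depth k, creating one copy of each state var for steps 0..k.
Step count = 66 + 1 = 67 (steps 0 through 66)
Vars per step = 9
Total = 9 * 67 = 603

603


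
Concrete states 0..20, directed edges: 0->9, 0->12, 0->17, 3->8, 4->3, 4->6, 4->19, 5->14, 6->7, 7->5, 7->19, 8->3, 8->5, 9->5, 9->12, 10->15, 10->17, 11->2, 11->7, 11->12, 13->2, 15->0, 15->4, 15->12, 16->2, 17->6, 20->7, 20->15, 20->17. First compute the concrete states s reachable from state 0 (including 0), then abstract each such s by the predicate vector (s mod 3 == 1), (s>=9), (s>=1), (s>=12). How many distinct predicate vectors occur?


BFS from 0:
Concrete reachable: {0, 5, 6, 7, 9, 12, 14, 17, 19}
Abstract via predicates (s mod 3 == 1), (s>=9), (s>=1), (s>=12):
  (0,0,0,0) <- {0}
  (0,0,1,0) <- {5, 6}
  (0,1,1,0) <- {9}
  (0,1,1,1) <- {12, 14, 17}
  (1,0,1,0) <- {7}
  (1,1,1,1) <- {19}
Distinct abstract states = 6

6


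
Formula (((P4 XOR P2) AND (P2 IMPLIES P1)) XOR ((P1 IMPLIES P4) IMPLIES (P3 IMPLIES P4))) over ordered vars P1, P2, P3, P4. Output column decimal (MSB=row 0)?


Formula: (((P4 XOR P2) AND (P2 IMPLIES P1)) XOR ((P1 IMPLIES P4) IMPLIES (P3 IMPLIES P4))) over P1, P2, P3, P4 (16 rows)
Evaluate each row (bits = P1,P2,P3,P4, MSB first):
  row 0 [0000]: (((0 XOR 0) AND (0 IMPLIES 0)) XOR ((0 IMPLIES 0) IMPLIES (0 IMPLIES 0))) -> 1
  row 1 [0001]: (((1 XOR 0) AND (0 IMPLIES 0)) XOR ((0 IMPLIES 1) IMPLIES (0 IMPLIES 1))) -> 0
  row 2 [0010]: (((0 XOR 0) AND (0 IMPLIES 0)) XOR ((0 IMPLIES 0) IMPLIES (1 IMPLIES 0))) -> 0
  row 3 [0011]: (((1 XOR 0) AND (0 IMPLIES 0)) XOR ((0 IMPLIES 1) IMPLIES (1 IMPLIES 1))) -> 0
  row 4 [0100]: (((0 XOR 1) AND (1 IMPLIES 0)) XOR ((0 IMPLIES 0) IMPLIES (0 IMPLIES 0))) -> 1
  row 5 [0101]: (((1 XOR 1) AND (1 IMPLIES 0)) XOR ((0 IMPLIES 1) IMPLIES (0 IMPLIES 1))) -> 1
  row 6 [0110]: (((0 XOR 1) AND (1 IMPLIES 0)) XOR ((0 IMPLIES 0) IMPLIES (1 IMPLIES 0))) -> 0
  row 7 [0111]: (((1 XOR 1) AND (1 IMPLIES 0)) XOR ((0 IMPLIES 1) IMPLIES (1 IMPLIES 1))) -> 1
  row 8 [1000]: (((0 XOR 0) AND (0 IMPLIES 1)) XOR ((1 IMPLIES 0) IMPLIES (0 IMPLIES 0))) -> 1
  row 9 [1001]: (((1 XOR 0) AND (0 IMPLIES 1)) XOR ((1 IMPLIES 1) IMPLIES (0 IMPLIES 1))) -> 0
  row 10 [1010]: (((0 XOR 0) AND (0 IMPLIES 1)) XOR ((1 IMPLIES 0) IMPLIES (1 IMPLIES 0))) -> 1
  row 11 [1011]: (((1 XOR 0) AND (0 IMPLIES 1)) XOR ((1 IMPLIES 1) IMPLIES (1 IMPLIES 1))) -> 0
  row 12 [1100]: (((0 XOR 1) AND (1 IMPLIES 1)) XOR ((1 IMPLIES 0) IMPLIES (0 IMPLIES 0))) -> 0
  row 13 [1101]: (((1 XOR 1) AND (1 IMPLIES 1)) XOR ((1 IMPLIES 1) IMPLIES (0 IMPLIES 1))) -> 1
  row 14 [1110]: (((0 XOR 1) AND (1 IMPLIES 1)) XOR ((1 IMPLIES 0) IMPLIES (1 IMPLIES 0))) -> 0
  row 15 [1111]: (((1 XOR 1) AND (1 IMPLIES 1)) XOR ((1 IMPLIES 1) IMPLIES (1 IMPLIES 1))) -> 1
Full result column, 4 rows per line (P1,P2 fixed per line; P3,P4 runs 00..11 left to right):
  rows 0-3 [P1,P2=00]: 1000  = hex 8
  rows 4-7 [P1,P2=01]: 1101  = hex D
  rows 8-11 [P1,P2=10]: 1010  = hex A
  rows 12-15 [P1,P2=11]: 0101  = hex 5
Output column (row 0 .. row 15) = 1000110110100101
Output column grouped in 4s = 1000 1101 1010 0101 = 0x8DA5
Convert to decimal digit by digit (value = value*16 + digit):
  8 -> 8
  8*16 + 13 (D) = 141
  141*16 + 10 (A) = 2266
  2266*16 + 5 = 36261
Decimal = 36261

36261


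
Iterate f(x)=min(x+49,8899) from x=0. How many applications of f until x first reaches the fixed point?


Step 1: x=0, cap=8899, increment=49
Step 2: x grows by 49 each step until capped at 8899; fixed point is x=8899
Step 3: iterations = ceil(8899/49) = 182

182


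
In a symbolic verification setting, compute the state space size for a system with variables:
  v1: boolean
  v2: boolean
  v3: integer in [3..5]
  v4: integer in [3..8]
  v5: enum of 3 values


State space = product of domain sizes of all variables.
Domain sizes:
  v1 (boolean): 2
  v2 (boolean): 2
  v3 (integer in [3..5]): 3
  v4 (integer in [3..8]): 6
  v5 (enum of 3 values): 3
Product = 2 * 2 * 3 * 6 * 3 = 216

216


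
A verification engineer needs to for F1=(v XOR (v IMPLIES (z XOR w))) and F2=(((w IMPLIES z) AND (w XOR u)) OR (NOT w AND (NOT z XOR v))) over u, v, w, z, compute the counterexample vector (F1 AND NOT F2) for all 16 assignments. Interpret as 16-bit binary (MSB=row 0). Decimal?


F1 = (v XOR (v IMPLIES (z XOR w)))
F2 = (((w IMPLIES z) AND (w XOR u)) OR (NOT w AND (NOT z XOR v)))
Counterexample to F1=>F2 is where F1=1 and F2=0.
Evaluate each row (bits = u,v,w,z, MSB first):
  row 0 [0000]: F1=1 F2=1 -> F1&~F2 -> 0
  row 1 [0001]: F1=1 F2=0 -> F1&~F2 -> 1
  row 2 [0010]: F1=1 F2=0 -> F1&~F2 -> 1
  row 3 [0011]: F1=1 F2=1 -> F1&~F2 -> 0
  row 4 [0100]: F1=1 F2=0 -> F1&~F2 -> 1
  row 5 [0101]: F1=0 F2=1 -> F1&~F2 -> 0
  row 6 [0110]: F1=0 F2=0 -> F1&~F2 -> 0
  row 7 [0111]: F1=1 F2=1 -> F1&~F2 -> 0
  row 8 [1000]: F1=1 F2=1 -> F1&~F2 -> 0
  row 9 [1001]: F1=1 F2=1 -> F1&~F2 -> 0
  row 10 [1010]: F1=1 F2=0 -> F1&~F2 -> 1
  row 11 [1011]: F1=1 F2=0 -> F1&~F2 -> 1
  row 12 [1100]: F1=1 F2=1 -> F1&~F2 -> 0
  row 13 [1101]: F1=0 F2=1 -> F1&~F2 -> 0
  row 14 [1110]: F1=0 F2=0 -> F1&~F2 -> 0
  row 15 [1111]: F1=1 F2=0 -> F1&~F2 -> 1
Full result column, 4 rows per line (u,v fixed per line; w,z runs 00..11 left to right):
  rows 0-3 [u,v=00]: 0110  = hex 6
  rows 4-7 [u,v=01]: 1000  = hex 8
  rows 8-11 [u,v=10]: 0011  = hex 3
  rows 12-15 [u,v=11]: 0001  = hex 1
Counterexample vector (row 0 .. row 15) = 0110100000110001
Output column grouped in 4s = 0110 1000 0011 0001 = 0x6831
Convert to decimal digit by digit (value = value*16 + digit):
  6 -> 6
  6*16 + 8 = 104
  104*16 + 3 = 1667
  1667*16 + 1 = 26673
Decimal = 26673

26673


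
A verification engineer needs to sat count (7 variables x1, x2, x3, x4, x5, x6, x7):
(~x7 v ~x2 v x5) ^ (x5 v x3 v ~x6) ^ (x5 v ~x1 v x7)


CNF with 3 clauses over 7 vars (128 assignments).
An assignment satisfies CNF iff every clause has >=1 true literal.
Check each row (bits = x1,x2,x3,x4,x5,x6,x7; clause T/F shown):
  row 0 [0000000]: clauses=TTT -> 1
  row 1 [0000001]: clauses=TTT -> 1
  row 2 [0000010]: clauses=TFT -> 0
  row 3 [0000011]: clauses=TFT -> 0
  row 4 [0000100]: clauses=TTT -> 1
  (every remaining row is evaluated the same way; all 128 results are listed next)
Full result column, 8 rows per line (x1,x2,x3,x4 fixed per line; x5,x6,x7 runs 000..111 left to right):
  rows 0-7 [x1,x2,x3,x4=0000]: 11001111  (ones: 6)
  rows 8-15 [x1,x2,x3,x4=0001]: 11001111  (ones: 6)
  rows 16-23 [x1,x2,x3,x4=0010]: 11111111  (ones: 8)
  rows 24-31 [x1,x2,x3,x4=0011]: 11111111  (ones: 8)
  rows 32-39 [x1,x2,x3,x4=0100]: 10001111  (ones: 5)
  rows 40-47 [x1,x2,x3,x4=0101]: 10001111  (ones: 5)
  rows 48-55 [x1,x2,x3,x4=0110]: 10101111  (ones: 6)
  rows 56-63 [x1,x2,x3,x4=0111]: 10101111  (ones: 6)
  rows 64-71 [x1,x2,x3,x4=1000]: 01001111  (ones: 5)
  rows 72-79 [x1,x2,x3,x4=1001]: 01001111  (ones: 5)
  rows 80-87 [x1,x2,x3,x4=1010]: 01011111  (ones: 6)
  rows 88-95 [x1,x2,x3,x4=1011]: 01011111  (ones: 6)
  rows 96-103 [x1,x2,x3,x4=1100]: 00001111  (ones: 4)
  rows 104-111 [x1,x2,x3,x4=1101]: 00001111  (ones: 4)
  rows 112-119 [x1,x2,x3,x4=1110]: 00001111  (ones: 4)
  rows 120-127 [x1,x2,x3,x4=1111]: 00001111  (ones: 4)
Satisfying assignments = 6+6+8+8+5+5+6+6+5+5+6+6+4+4+4+4 = 88

88


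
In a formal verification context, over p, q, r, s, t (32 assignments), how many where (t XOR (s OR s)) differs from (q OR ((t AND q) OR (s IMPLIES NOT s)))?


F1 = (t XOR (s OR s))
F2 = (q OR ((t AND q) OR (s IMPLIES NOT s)))
Evaluate both on each of 32 rows (bits = p,q,r,s,t):
  row 0 [00000]: F1=0 F2=1 (differ) -> 1
  row 1 [00001]: F1=1 F2=1 -> 0
  row 2 [00010]: F1=1 F2=0 (differ) -> 1
  row 3 [00011]: F1=0 F2=0 -> 0
  row 4 [00100]: F1=0 F2=1 (differ) -> 1
  row 5 [00101]: F1=1 F2=1 -> 0
  row 6 [00110]: F1=1 F2=0 (differ) -> 1
  row 7 [00111]: F1=0 F2=0 -> 0
  row 8 [01000]: F1=0 F2=1 (differ) -> 1
  row 9 [01001]: F1=1 F2=1 -> 0
  row 10 [01010]: F1=1 F2=1 -> 0
  row 11 [01011]: F1=0 F2=1 (differ) -> 1
  row 12 [01100]: F1=0 F2=1 (differ) -> 1
  row 13 [01101]: F1=1 F2=1 -> 0
  row 14 [01110]: F1=1 F2=1 -> 0
  row 15 [01111]: F1=0 F2=1 (differ) -> 1
  row 16 [10000]: F1=0 F2=1 (differ) -> 1
  row 17 [10001]: F1=1 F2=1 -> 0
  row 18 [10010]: F1=1 F2=0 (differ) -> 1
  row 19 [10011]: F1=0 F2=0 -> 0
  row 20 [10100]: F1=0 F2=1 (differ) -> 1
  row 21 [10101]: F1=1 F2=1 -> 0
  row 22 [10110]: F1=1 F2=0 (differ) -> 1
  row 23 [10111]: F1=0 F2=0 -> 0
  row 24 [11000]: F1=0 F2=1 (differ) -> 1
  row 25 [11001]: F1=1 F2=1 -> 0
  row 26 [11010]: F1=1 F2=1 -> 0
  row 27 [11011]: F1=0 F2=1 (differ) -> 1
  row 28 [11100]: F1=0 F2=1 (differ) -> 1
  row 29 [11101]: F1=1 F2=1 -> 0
  row 30 [11110]: F1=1 F2=1 -> 0
  row 31 [11111]: F1=0 F2=1 (differ) -> 1
Full result column, 8 rows per line (p,q fixed per line; r,s,t runs 000..111 left to right):
  rows 0-7 [p,q=00]: 10101010  (ones: 4)
  rows 8-15 [p,q=01]: 10011001  (ones: 4)
  rows 16-23 [p,q=10]: 10101010  (ones: 4)
  rows 24-31 [p,q=11]: 10011001  (ones: 4)
Disagreements = 4+4+4+4 = 16

16


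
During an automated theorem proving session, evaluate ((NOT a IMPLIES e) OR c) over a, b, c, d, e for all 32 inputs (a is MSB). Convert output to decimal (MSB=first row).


Formula: ((NOT a IMPLIES e) OR c) over a, b, c, d, e (32 rows)
Evaluate each row (bits = a,b,c,d,e, MSB first):
  row 0 [00000]: ((NOT 0 IMPLIES 0) OR 0) -> 0
  row 1 [00001]: ((NOT 0 IMPLIES 1) OR 0) -> 1
  row 2 [00010]: ((NOT 0 IMPLIES 0) OR 0) -> 0
  row 3 [00011]: ((NOT 0 IMPLIES 1) OR 0) -> 1
  row 4 [00100]: ((NOT 0 IMPLIES 0) OR 1) -> 1
  row 5 [00101]: ((NOT 0 IMPLIES 1) OR 1) -> 1
  row 6 [00110]: ((NOT 0 IMPLIES 0) OR 1) -> 1
  row 7 [00111]: ((NOT 0 IMPLIES 1) OR 1) -> 1
  row 8 [01000]: ((NOT 0 IMPLIES 0) OR 0) -> 0
  row 9 [01001]: ((NOT 0 IMPLIES 1) OR 0) -> 1
  row 10 [01010]: ((NOT 0 IMPLIES 0) OR 0) -> 0
  row 11 [01011]: ((NOT 0 IMPLIES 1) OR 0) -> 1
  row 12 [01100]: ((NOT 0 IMPLIES 0) OR 1) -> 1
  row 13 [01101]: ((NOT 0 IMPLIES 1) OR 1) -> 1
  row 14 [01110]: ((NOT 0 IMPLIES 0) OR 1) -> 1
  row 15 [01111]: ((NOT 0 IMPLIES 1) OR 1) -> 1
  row 16 [10000]: ((NOT 1 IMPLIES 0) OR 0) -> 1
  row 17 [10001]: ((NOT 1 IMPLIES 1) OR 0) -> 1
  row 18 [10010]: ((NOT 1 IMPLIES 0) OR 0) -> 1
  row 19 [10011]: ((NOT 1 IMPLIES 1) OR 0) -> 1
  row 20 [10100]: ((NOT 1 IMPLIES 0) OR 1) -> 1
  row 21 [10101]: ((NOT 1 IMPLIES 1) OR 1) -> 1
  row 22 [10110]: ((NOT 1 IMPLIES 0) OR 1) -> 1
  row 23 [10111]: ((NOT 1 IMPLIES 1) OR 1) -> 1
  row 24 [11000]: ((NOT 1 IMPLIES 0) OR 0) -> 1
  row 25 [11001]: ((NOT 1 IMPLIES 1) OR 0) -> 1
  row 26 [11010]: ((NOT 1 IMPLIES 0) OR 0) -> 1
  row 27 [11011]: ((NOT 1 IMPLIES 1) OR 0) -> 1
  row 28 [11100]: ((NOT 1 IMPLIES 0) OR 1) -> 1
  row 29 [11101]: ((NOT 1 IMPLIES 1) OR 1) -> 1
  row 30 [11110]: ((NOT 1 IMPLIES 0) OR 1) -> 1
  row 31 [11111]: ((NOT 1 IMPLIES 1) OR 1) -> 1
Full result column, 4 rows per line (a,b,c fixed per line; d,e runs 00..11 left to right):
  rows 0-3 [a,b,c=000]: 0101  = hex 5
  rows 4-7 [a,b,c=001]: 1111  = hex F
  rows 8-11 [a,b,c=010]: 0101  = hex 5
  rows 12-15 [a,b,c=011]: 1111  = hex F
  rows 16-19 [a,b,c=100]: 1111  = hex F
  rows 20-23 [a,b,c=101]: 1111  = hex F
  rows 24-27 [a,b,c=110]: 1111  = hex F
  rows 28-31 [a,b,c=111]: 1111  = hex F
Output column (row 0 .. row 31) = 01011111010111111111111111111111
Output column grouped in 4s = 0101 1111 0101 1111 1111 1111 1111 1111 = 0x5F5FFFFF
Convert to decimal digit by digit (value = value*16 + digit):
  5 -> 5
  5*16 + 15 (F) = 95
  95*16 + 5 = 1525
  1525*16 + 15 (F) = 24415
  24415*16 + 15 (F) = 390655
  390655*16 + 15 (F) = 6250495
  6250495*16 + 15 (F) = 100007935
  100007935*16 + 15 (F) = 1600126975
Decimal = 1600126975

1600126975


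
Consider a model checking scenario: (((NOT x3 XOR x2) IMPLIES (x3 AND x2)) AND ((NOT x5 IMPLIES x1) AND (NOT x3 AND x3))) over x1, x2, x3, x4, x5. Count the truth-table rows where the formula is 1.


Formula: (((NOT x3 XOR x2) IMPLIES (x3 AND x2)) AND ((NOT x5 IMPLIES x1) AND (NOT x3 AND x3))) over 5 vars (32 rows)
Evaluate each row (x1, x2, x3, x4, x5 as bits, MSB first):
  row 0 [00000]: (((NOT 0 XOR 0) IMPLIES (0 AND 0)) AND ((NOT 0 IMPLIES 0) AND (NOT 0 AND 0))) -> 0
  row 1 [00001]: (((NOT 0 XOR 0) IMPLIES (0 AND 0)) AND ((NOT 1 IMPLIES 0) AND (NOT 0 AND 0))) -> 0
  row 2 [00010]: (((NOT 0 XOR 0) IMPLIES (0 AND 0)) AND ((NOT 0 IMPLIES 0) AND (NOT 0 AND 0))) -> 0
  row 3 [00011]: (((NOT 0 XOR 0) IMPLIES (0 AND 0)) AND ((NOT 1 IMPLIES 0) AND (NOT 0 AND 0))) -> 0
  row 4 [00100]: (((NOT 1 XOR 0) IMPLIES (1 AND 0)) AND ((NOT 0 IMPLIES 0) AND (NOT 1 AND 1))) -> 0
  row 5 [00101]: (((NOT 1 XOR 0) IMPLIES (1 AND 0)) AND ((NOT 1 IMPLIES 0) AND (NOT 1 AND 1))) -> 0
  row 6 [00110]: (((NOT 1 XOR 0) IMPLIES (1 AND 0)) AND ((NOT 0 IMPLIES 0) AND (NOT 1 AND 1))) -> 0
  row 7 [00111]: (((NOT 1 XOR 0) IMPLIES (1 AND 0)) AND ((NOT 1 IMPLIES 0) AND (NOT 1 AND 1))) -> 0
  row 8 [01000]: (((NOT 0 XOR 1) IMPLIES (0 AND 1)) AND ((NOT 0 IMPLIES 0) AND (NOT 0 AND 0))) -> 0
  row 9 [01001]: (((NOT 0 XOR 1) IMPLIES (0 AND 1)) AND ((NOT 1 IMPLIES 0) AND (NOT 0 AND 0))) -> 0
  row 10 [01010]: (((NOT 0 XOR 1) IMPLIES (0 AND 1)) AND ((NOT 0 IMPLIES 0) AND (NOT 0 AND 0))) -> 0
  row 11 [01011]: (((NOT 0 XOR 1) IMPLIES (0 AND 1)) AND ((NOT 1 IMPLIES 0) AND (NOT 0 AND 0))) -> 0
  row 12 [01100]: (((NOT 1 XOR 1) IMPLIES (1 AND 1)) AND ((NOT 0 IMPLIES 0) AND (NOT 1 AND 1))) -> 0
  row 13 [01101]: (((NOT 1 XOR 1) IMPLIES (1 AND 1)) AND ((NOT 1 IMPLIES 0) AND (NOT 1 AND 1))) -> 0
  row 14 [01110]: (((NOT 1 XOR 1) IMPLIES (1 AND 1)) AND ((NOT 0 IMPLIES 0) AND (NOT 1 AND 1))) -> 0
  row 15 [01111]: (((NOT 1 XOR 1) IMPLIES (1 AND 1)) AND ((NOT 1 IMPLIES 0) AND (NOT 1 AND 1))) -> 0
  row 16 [10000]: (((NOT 0 XOR 0) IMPLIES (0 AND 0)) AND ((NOT 0 IMPLIES 1) AND (NOT 0 AND 0))) -> 0
  row 17 [10001]: (((NOT 0 XOR 0) IMPLIES (0 AND 0)) AND ((NOT 1 IMPLIES 1) AND (NOT 0 AND 0))) -> 0
  row 18 [10010]: (((NOT 0 XOR 0) IMPLIES (0 AND 0)) AND ((NOT 0 IMPLIES 1) AND (NOT 0 AND 0))) -> 0
  row 19 [10011]: (((NOT 0 XOR 0) IMPLIES (0 AND 0)) AND ((NOT 1 IMPLIES 1) AND (NOT 0 AND 0))) -> 0
  row 20 [10100]: (((NOT 1 XOR 0) IMPLIES (1 AND 0)) AND ((NOT 0 IMPLIES 1) AND (NOT 1 AND 1))) -> 0
  row 21 [10101]: (((NOT 1 XOR 0) IMPLIES (1 AND 0)) AND ((NOT 1 IMPLIES 1) AND (NOT 1 AND 1))) -> 0
  row 22 [10110]: (((NOT 1 XOR 0) IMPLIES (1 AND 0)) AND ((NOT 0 IMPLIES 1) AND (NOT 1 AND 1))) -> 0
  row 23 [10111]: (((NOT 1 XOR 0) IMPLIES (1 AND 0)) AND ((NOT 1 IMPLIES 1) AND (NOT 1 AND 1))) -> 0
  row 24 [11000]: (((NOT 0 XOR 1) IMPLIES (0 AND 1)) AND ((NOT 0 IMPLIES 1) AND (NOT 0 AND 0))) -> 0
  row 25 [11001]: (((NOT 0 XOR 1) IMPLIES (0 AND 1)) AND ((NOT 1 IMPLIES 1) AND (NOT 0 AND 0))) -> 0
  row 26 [11010]: (((NOT 0 XOR 1) IMPLIES (0 AND 1)) AND ((NOT 0 IMPLIES 1) AND (NOT 0 AND 0))) -> 0
  row 27 [11011]: (((NOT 0 XOR 1) IMPLIES (0 AND 1)) AND ((NOT 1 IMPLIES 1) AND (NOT 0 AND 0))) -> 0
  row 28 [11100]: (((NOT 1 XOR 1) IMPLIES (1 AND 1)) AND ((NOT 0 IMPLIES 1) AND (NOT 1 AND 1))) -> 0
  row 29 [11101]: (((NOT 1 XOR 1) IMPLIES (1 AND 1)) AND ((NOT 1 IMPLIES 1) AND (NOT 1 AND 1))) -> 0
  row 30 [11110]: (((NOT 1 XOR 1) IMPLIES (1 AND 1)) AND ((NOT 0 IMPLIES 1) AND (NOT 1 AND 1))) -> 0
  row 31 [11111]: (((NOT 1 XOR 1) IMPLIES (1 AND 1)) AND ((NOT 1 IMPLIES 1) AND (NOT 1 AND 1))) -> 0
Full result column, 8 rows per line (x1,x2 fixed per line; x3,x4,x5 runs 000..111 left to right):
  rows 0-7 [x1,x2=00]: 00000000  (ones: 0)
  rows 8-15 [x1,x2=01]: 00000000  (ones: 0)
  rows 16-23 [x1,x2=10]: 00000000  (ones: 0)
  rows 24-31 [x1,x2=11]: 00000000  (ones: 0)
Count of 1-rows = 0+0+0+0 = 0

0


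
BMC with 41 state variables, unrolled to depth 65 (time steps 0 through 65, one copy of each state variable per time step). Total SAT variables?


BMC unrolls to depth k, creating one copy of each state var for steps 0..k.
Step count = 65 + 1 = 66 (steps 0 through 65)
Vars per step = 41
Total = 41 * 66 = 2706

2706


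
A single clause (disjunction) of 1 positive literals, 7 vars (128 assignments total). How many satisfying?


Step 1: Total=2^7=128
Step 2: Unsat when all 1 false: 2^6=64
Step 3: Sat=128-64=64

64


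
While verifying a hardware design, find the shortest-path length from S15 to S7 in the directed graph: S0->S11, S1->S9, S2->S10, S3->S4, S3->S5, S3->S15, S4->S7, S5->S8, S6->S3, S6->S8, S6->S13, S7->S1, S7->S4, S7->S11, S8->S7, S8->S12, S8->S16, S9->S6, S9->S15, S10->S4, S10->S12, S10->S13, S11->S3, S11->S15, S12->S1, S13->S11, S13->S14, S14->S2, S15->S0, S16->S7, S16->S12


BFS layer-by-layer from S15:
  dist 0: {S15}
  dist 1: {S0}
  dist 2: {S11}
  dist 3: {S3}
  dist 4: {S4, S5}
  dist 5: {S7, S8}
  -> S7 reached at distance 5
Shortest path length = 5

5


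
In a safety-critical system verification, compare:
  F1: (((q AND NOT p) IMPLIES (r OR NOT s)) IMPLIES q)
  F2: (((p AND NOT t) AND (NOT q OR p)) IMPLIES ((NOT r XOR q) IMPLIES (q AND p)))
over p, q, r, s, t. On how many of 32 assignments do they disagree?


F1 = (((q AND NOT p) IMPLIES (r OR NOT s)) IMPLIES q)
F2 = (((p AND NOT t) AND (NOT q OR p)) IMPLIES ((NOT r XOR q) IMPLIES (q AND p)))
Evaluate both on each of 32 rows (bits = p,q,r,s,t):
  row 0 [00000]: F1=0 F2=1 (differ) -> 1
  row 1 [00001]: F1=0 F2=1 (differ) -> 1
  row 2 [00010]: F1=0 F2=1 (differ) -> 1
  row 3 [00011]: F1=0 F2=1 (differ) -> 1
  row 4 [00100]: F1=0 F2=1 (differ) -> 1
  row 5 [00101]: F1=0 F2=1 (differ) -> 1
  row 6 [00110]: F1=0 F2=1 (differ) -> 1
  row 7 [00111]: F1=0 F2=1 (differ) -> 1
  row 8 [01000]: F1=1 F2=1 -> 0
  row 9 [01001]: F1=1 F2=1 -> 0
  row 10 [01010]: F1=1 F2=1 -> 0
  row 11 [01011]: F1=1 F2=1 -> 0
  row 12 [01100]: F1=1 F2=1 -> 0
  row 13 [01101]: F1=1 F2=1 -> 0
  row 14 [01110]: F1=1 F2=1 -> 0
  row 15 [01111]: F1=1 F2=1 -> 0
  row 16 [10000]: F1=0 F2=0 -> 0
  row 17 [10001]: F1=0 F2=1 (differ) -> 1
  row 18 [10010]: F1=0 F2=0 -> 0
  row 19 [10011]: F1=0 F2=1 (differ) -> 1
  row 20 [10100]: F1=0 F2=1 (differ) -> 1
  row 21 [10101]: F1=0 F2=1 (differ) -> 1
  row 22 [10110]: F1=0 F2=1 (differ) -> 1
  row 23 [10111]: F1=0 F2=1 (differ) -> 1
  row 24 [11000]: F1=1 F2=1 -> 0
  row 25 [11001]: F1=1 F2=1 -> 0
  row 26 [11010]: F1=1 F2=1 -> 0
  row 27 [11011]: F1=1 F2=1 -> 0
  row 28 [11100]: F1=1 F2=1 -> 0
  row 29 [11101]: F1=1 F2=1 -> 0
  row 30 [11110]: F1=1 F2=1 -> 0
  row 31 [11111]: F1=1 F2=1 -> 0
Full result column, 8 rows per line (p,q fixed per line; r,s,t runs 000..111 left to right):
  rows 0-7 [p,q=00]: 11111111  (ones: 8)
  rows 8-15 [p,q=01]: 00000000  (ones: 0)
  rows 16-23 [p,q=10]: 01011111  (ones: 6)
  rows 24-31 [p,q=11]: 00000000  (ones: 0)
Disagreements = 8+0+6+0 = 14

14


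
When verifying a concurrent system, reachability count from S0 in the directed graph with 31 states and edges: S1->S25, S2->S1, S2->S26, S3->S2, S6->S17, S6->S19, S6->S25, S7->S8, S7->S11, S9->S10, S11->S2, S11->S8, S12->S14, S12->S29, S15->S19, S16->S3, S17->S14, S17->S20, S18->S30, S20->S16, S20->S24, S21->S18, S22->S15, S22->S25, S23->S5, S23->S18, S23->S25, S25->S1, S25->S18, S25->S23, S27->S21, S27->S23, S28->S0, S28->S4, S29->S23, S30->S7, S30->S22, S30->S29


BFS from S0:
  layer 0: {S0}
Reachable set: {S0}
Count = 1

1


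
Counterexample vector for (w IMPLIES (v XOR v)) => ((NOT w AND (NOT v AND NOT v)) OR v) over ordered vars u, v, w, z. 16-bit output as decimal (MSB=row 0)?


F1 = (w IMPLIES (v XOR v))
F2 = ((NOT w AND (NOT v AND NOT v)) OR v)
Counterexample to F1=>F2 is where F1=1 and F2=0.
Evaluate each row (bits = u,v,w,z, MSB first):
  row 0 [0000]: F1=1 F2=1 -> F1&~F2 -> 0
  row 1 [0001]: F1=1 F2=1 -> F1&~F2 -> 0
  row 2 [0010]: F1=0 F2=0 -> F1&~F2 -> 0
  row 3 [0011]: F1=0 F2=0 -> F1&~F2 -> 0
  row 4 [0100]: F1=1 F2=1 -> F1&~F2 -> 0
  row 5 [0101]: F1=1 F2=1 -> F1&~F2 -> 0
  row 6 [0110]: F1=0 F2=1 -> F1&~F2 -> 0
  row 7 [0111]: F1=0 F2=1 -> F1&~F2 -> 0
  row 8 [1000]: F1=1 F2=1 -> F1&~F2 -> 0
  row 9 [1001]: F1=1 F2=1 -> F1&~F2 -> 0
  row 10 [1010]: F1=0 F2=0 -> F1&~F2 -> 0
  row 11 [1011]: F1=0 F2=0 -> F1&~F2 -> 0
  row 12 [1100]: F1=1 F2=1 -> F1&~F2 -> 0
  row 13 [1101]: F1=1 F2=1 -> F1&~F2 -> 0
  row 14 [1110]: F1=0 F2=1 -> F1&~F2 -> 0
  row 15 [1111]: F1=0 F2=1 -> F1&~F2 -> 0
Full result column, 4 rows per line (u,v fixed per line; w,z runs 00..11 left to right):
  rows 0-3 [u,v=00]: 0000  = hex 0
  rows 4-7 [u,v=01]: 0000  = hex 0
  rows 8-11 [u,v=10]: 0000  = hex 0
  rows 12-15 [u,v=11]: 0000  = hex 0
Counterexample vector (row 0 .. row 15) = 0000000000000000
Output column grouped in 4s = 0000 0000 0000 0000 = 0x0000
Convert to decimal digit by digit (value = value*16 + digit):
  0 -> 0
  0*16 + 0 = 0
  0*16 + 0 = 0
  0*16 + 0 = 0
Decimal = 0

0


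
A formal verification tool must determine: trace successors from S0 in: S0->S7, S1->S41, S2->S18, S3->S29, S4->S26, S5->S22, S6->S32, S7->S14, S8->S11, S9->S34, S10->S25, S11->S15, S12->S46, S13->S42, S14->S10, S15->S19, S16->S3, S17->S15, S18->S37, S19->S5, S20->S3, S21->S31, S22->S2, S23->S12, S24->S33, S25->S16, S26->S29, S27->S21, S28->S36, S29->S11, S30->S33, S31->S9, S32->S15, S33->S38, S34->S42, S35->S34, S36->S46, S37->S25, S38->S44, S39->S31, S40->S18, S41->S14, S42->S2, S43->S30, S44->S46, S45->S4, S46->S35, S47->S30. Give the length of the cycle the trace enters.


Trace from S0 until a state repeats:
  S0 -> S7 -> S14 -> S10 -> S25 -> S16 -> S3 -> S29 -> S11 -> S15 -> S19 -> S5 -> S22 -> S2 -> S18 -> S37 -> S25
S25 first seen at step 4, revisited at step 16.
Cycle length = 16 - 4 = 12

12


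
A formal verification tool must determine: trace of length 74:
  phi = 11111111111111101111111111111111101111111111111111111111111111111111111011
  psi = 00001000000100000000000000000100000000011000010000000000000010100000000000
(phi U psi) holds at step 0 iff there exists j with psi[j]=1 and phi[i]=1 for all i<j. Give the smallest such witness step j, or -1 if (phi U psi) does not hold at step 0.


(phi U psi) at 0: need smallest j with psi[j]=1 and phi[i]=1 for all i in [0,j).
Scan from step 0:
  step 0: phi=1, psi=0 -> continue
  step 1: phi=1, psi=0 -> continue
  step 2: phi=1, psi=0 -> continue
  step 3: phi=1, psi=0 -> continue
  step 4: psi=1 and phi held for [0,4) -> witness found
Witness step = 4

4


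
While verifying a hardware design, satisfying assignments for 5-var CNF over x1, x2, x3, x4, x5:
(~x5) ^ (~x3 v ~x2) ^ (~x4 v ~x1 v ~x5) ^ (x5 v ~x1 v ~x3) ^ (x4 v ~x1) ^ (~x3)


CNF with 6 clauses over 5 vars (32 assignments).
An assignment satisfies CNF iff every clause has >=1 true literal.
Check each row (bits = x1,x2,x3,x4,x5; clause T/F shown):
  row 0 [00000]: clauses=TTTTTT -> 1
  row 1 [00001]: clauses=FTTTTT -> 0
  row 2 [00010]: clauses=TTTTTT -> 1
  row 3 [00011]: clauses=FTTTTT -> 0
  row 4 [00100]: clauses=TTTTTF -> 0
  row 5 [00101]: clauses=FTTTTF -> 0
  row 6 [00110]: clauses=TTTTTF -> 0
  row 7 [00111]: clauses=FTTTTF -> 0
  row 8 [01000]: clauses=TTTTTT -> 1
  row 9 [01001]: clauses=FTTTTT -> 0
  row 10 [01010]: clauses=TTTTTT -> 1
  row 11 [01011]: clauses=FTTTTT -> 0
  row 12 [01100]: clauses=TFTTTF -> 0
  row 13 [01101]: clauses=FFTTTF -> 0
  row 14 [01110]: clauses=TFTTTF -> 0
  row 15 [01111]: clauses=FFTTTF -> 0
  row 16 [10000]: clauses=TTTTFT -> 0
  row 17 [10001]: clauses=FTTTFT -> 0
  row 18 [10010]: clauses=TTTTTT -> 1
  row 19 [10011]: clauses=FTFTTT -> 0
  row 20 [10100]: clauses=TTTFFF -> 0
  row 21 [10101]: clauses=FTTTFF -> 0
  row 22 [10110]: clauses=TTTFTF -> 0
  row 23 [10111]: clauses=FTFTTF -> 0
  row 24 [11000]: clauses=TTTTFT -> 0
  row 25 [11001]: clauses=FTTTFT -> 0
  row 26 [11010]: clauses=TTTTTT -> 1
  row 27 [11011]: clauses=FTFTTT -> 0
  row 28 [11100]: clauses=TFTFFF -> 0
  row 29 [11101]: clauses=FFTTFF -> 0
  row 30 [11110]: clauses=TFTFTF -> 0
  row 31 [11111]: clauses=FFFTTF -> 0
Full result column, 8 rows per line (x1,x2 fixed per line; x3,x4,x5 runs 000..111 left to right):
  rows 0-7 [x1,x2=00]: 10100000  (ones: 2)
  rows 8-15 [x1,x2=01]: 10100000  (ones: 2)
  rows 16-23 [x1,x2=10]: 00100000  (ones: 1)
  rows 24-31 [x1,x2=11]: 00100000  (ones: 1)
Satisfying assignments = 2+2+1+1 = 6

6


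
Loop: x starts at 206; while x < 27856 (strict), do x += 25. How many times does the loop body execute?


Step 1: x goes from 206 toward 27856 by 25; the body runs while x<27856, so iterations = ceil((bound-start)/step)
Step 2: Distance=27650
Step 3: ceil(27650/25)=1106

1106
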